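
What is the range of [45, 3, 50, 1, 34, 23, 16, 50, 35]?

49

Step 1: Identify the maximum value: max = 50
Step 2: Identify the minimum value: min = 1
Step 3: Range = max - min = 50 - 1 = 49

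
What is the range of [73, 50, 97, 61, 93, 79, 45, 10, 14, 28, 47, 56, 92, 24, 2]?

95

Step 1: Identify the maximum value: max = 97
Step 2: Identify the minimum value: min = 2
Step 3: Range = max - min = 97 - 2 = 95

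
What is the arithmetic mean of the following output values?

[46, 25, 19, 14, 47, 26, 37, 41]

31.875

Step 1: Sum all values: 46 + 25 + 19 + 14 + 47 + 26 + 37 + 41 = 255
Step 2: Count the number of values: n = 8
Step 3: Mean = sum / n = 255 / 8 = 31.875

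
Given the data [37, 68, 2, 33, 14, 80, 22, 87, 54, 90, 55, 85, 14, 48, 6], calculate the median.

48

Step 1: Sort the data in ascending order: [2, 6, 14, 14, 22, 33, 37, 48, 54, 55, 68, 80, 85, 87, 90]
Step 2: The number of values is n = 15.
Step 3: Since n is odd, the median is the middle value at position 8: 48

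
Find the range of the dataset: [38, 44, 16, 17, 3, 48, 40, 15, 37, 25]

45

Step 1: Identify the maximum value: max = 48
Step 2: Identify the minimum value: min = 3
Step 3: Range = max - min = 48 - 3 = 45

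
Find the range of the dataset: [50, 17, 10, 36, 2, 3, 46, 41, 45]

48

Step 1: Identify the maximum value: max = 50
Step 2: Identify the minimum value: min = 2
Step 3: Range = max - min = 50 - 2 = 48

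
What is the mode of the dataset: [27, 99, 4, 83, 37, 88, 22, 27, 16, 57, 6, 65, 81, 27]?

27

Step 1: Count the frequency of each value:
  4: appears 1 time(s)
  6: appears 1 time(s)
  16: appears 1 time(s)
  22: appears 1 time(s)
  27: appears 3 time(s)
  37: appears 1 time(s)
  57: appears 1 time(s)
  65: appears 1 time(s)
  81: appears 1 time(s)
  83: appears 1 time(s)
  88: appears 1 time(s)
  99: appears 1 time(s)
Step 2: The value 27 appears most frequently (3 times).
Step 3: Mode = 27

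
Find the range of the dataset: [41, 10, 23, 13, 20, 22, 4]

37

Step 1: Identify the maximum value: max = 41
Step 2: Identify the minimum value: min = 4
Step 3: Range = max - min = 41 - 4 = 37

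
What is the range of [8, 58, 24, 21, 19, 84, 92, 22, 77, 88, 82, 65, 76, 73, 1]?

91

Step 1: Identify the maximum value: max = 92
Step 2: Identify the minimum value: min = 1
Step 3: Range = max - min = 92 - 1 = 91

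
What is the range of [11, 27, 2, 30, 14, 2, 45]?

43

Step 1: Identify the maximum value: max = 45
Step 2: Identify the minimum value: min = 2
Step 3: Range = max - min = 45 - 2 = 43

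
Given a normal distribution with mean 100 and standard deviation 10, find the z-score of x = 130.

3

Step 1: Recall the z-score formula: z = (x - mu) / sigma
Step 2: Substitute values: z = (130 - 100) / 10
Step 3: z = 30 / 10 = 3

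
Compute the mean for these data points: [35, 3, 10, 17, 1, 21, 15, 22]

15.5

Step 1: Sum all values: 35 + 3 + 10 + 17 + 1 + 21 + 15 + 22 = 124
Step 2: Count the number of values: n = 8
Step 3: Mean = sum / n = 124 / 8 = 15.5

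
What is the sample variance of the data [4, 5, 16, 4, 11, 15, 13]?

27.9048

Step 1: Compute the mean: (4 + 5 + 16 + 4 + 11 + 15 + 13) / 7 = 9.7143
Step 2: Compute squared deviations from the mean:
  (4 - 9.7143)^2 = 32.6531
  (5 - 9.7143)^2 = 22.2245
  (16 - 9.7143)^2 = 39.5102
  (4 - 9.7143)^2 = 32.6531
  (11 - 9.7143)^2 = 1.6531
  (15 - 9.7143)^2 = 27.9388
  (13 - 9.7143)^2 = 10.7959
Step 3: Sum of squared deviations = 167.4286
Step 4: Sample variance = 167.4286 / 6 = 27.9048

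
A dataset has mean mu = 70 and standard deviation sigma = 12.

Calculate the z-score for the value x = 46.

-2

Step 1: Recall the z-score formula: z = (x - mu) / sigma
Step 2: Substitute values: z = (46 - 70) / 12
Step 3: z = -24 / 12 = -2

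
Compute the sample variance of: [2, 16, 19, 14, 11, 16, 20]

37

Step 1: Compute the mean: (2 + 16 + 19 + 14 + 11 + 16 + 20) / 7 = 14
Step 2: Compute squared deviations from the mean:
  (2 - 14)^2 = 144
  (16 - 14)^2 = 4
  (19 - 14)^2 = 25
  (14 - 14)^2 = 0
  (11 - 14)^2 = 9
  (16 - 14)^2 = 4
  (20 - 14)^2 = 36
Step 3: Sum of squared deviations = 222
Step 4: Sample variance = 222 / 6 = 37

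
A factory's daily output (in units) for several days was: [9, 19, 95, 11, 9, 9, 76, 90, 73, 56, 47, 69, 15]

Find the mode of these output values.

9

Step 1: Count the frequency of each value:
  9: appears 3 time(s)
  11: appears 1 time(s)
  15: appears 1 time(s)
  19: appears 1 time(s)
  47: appears 1 time(s)
  56: appears 1 time(s)
  69: appears 1 time(s)
  73: appears 1 time(s)
  76: appears 1 time(s)
  90: appears 1 time(s)
  95: appears 1 time(s)
Step 2: The value 9 appears most frequently (3 times).
Step 3: Mode = 9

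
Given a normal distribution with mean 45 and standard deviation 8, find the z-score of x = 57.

1.5

Step 1: Recall the z-score formula: z = (x - mu) / sigma
Step 2: Substitute values: z = (57 - 45) / 8
Step 3: z = 12 / 8 = 1.5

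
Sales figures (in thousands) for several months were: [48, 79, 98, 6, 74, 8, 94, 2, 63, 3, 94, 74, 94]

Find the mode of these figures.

94

Step 1: Count the frequency of each value:
  2: appears 1 time(s)
  3: appears 1 time(s)
  6: appears 1 time(s)
  8: appears 1 time(s)
  48: appears 1 time(s)
  63: appears 1 time(s)
  74: appears 2 time(s)
  79: appears 1 time(s)
  94: appears 3 time(s)
  98: appears 1 time(s)
Step 2: The value 94 appears most frequently (3 times).
Step 3: Mode = 94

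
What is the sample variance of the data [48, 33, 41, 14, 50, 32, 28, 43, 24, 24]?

135.7889

Step 1: Compute the mean: (48 + 33 + 41 + 14 + 50 + 32 + 28 + 43 + 24 + 24) / 10 = 33.7
Step 2: Compute squared deviations from the mean:
  (48 - 33.7)^2 = 204.49
  (33 - 33.7)^2 = 0.49
  (41 - 33.7)^2 = 53.29
  (14 - 33.7)^2 = 388.09
  (50 - 33.7)^2 = 265.69
  (32 - 33.7)^2 = 2.89
  (28 - 33.7)^2 = 32.49
  (43 - 33.7)^2 = 86.49
  (24 - 33.7)^2 = 94.09
  (24 - 33.7)^2 = 94.09
Step 3: Sum of squared deviations = 1222.1
Step 4: Sample variance = 1222.1 / 9 = 135.7889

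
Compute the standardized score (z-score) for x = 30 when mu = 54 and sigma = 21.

-1.1429

Step 1: Recall the z-score formula: z = (x - mu) / sigma
Step 2: Substitute values: z = (30 - 54) / 21
Step 3: z = -24 / 21 = -1.1429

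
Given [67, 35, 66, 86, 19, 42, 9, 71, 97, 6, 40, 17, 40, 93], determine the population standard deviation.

29.8636

Step 1: Compute the mean: 49.1429
Step 2: Sum of squared deviations from the mean: 12485.7143
Step 3: Population variance = 12485.7143 / 14 = 891.8367
Step 4: Standard deviation = sqrt(891.8367) = 29.8636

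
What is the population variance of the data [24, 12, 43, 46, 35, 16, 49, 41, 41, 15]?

178.56

Step 1: Compute the mean: (24 + 12 + 43 + 46 + 35 + 16 + 49 + 41 + 41 + 15) / 10 = 32.2
Step 2: Compute squared deviations from the mean:
  (24 - 32.2)^2 = 67.24
  (12 - 32.2)^2 = 408.04
  (43 - 32.2)^2 = 116.64
  (46 - 32.2)^2 = 190.44
  (35 - 32.2)^2 = 7.84
  (16 - 32.2)^2 = 262.44
  (49 - 32.2)^2 = 282.24
  (41 - 32.2)^2 = 77.44
  (41 - 32.2)^2 = 77.44
  (15 - 32.2)^2 = 295.84
Step 3: Sum of squared deviations = 1785.6
Step 4: Population variance = 1785.6 / 10 = 178.56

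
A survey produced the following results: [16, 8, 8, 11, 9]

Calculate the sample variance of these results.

11.3

Step 1: Compute the mean: (16 + 8 + 8 + 11 + 9) / 5 = 10.4
Step 2: Compute squared deviations from the mean:
  (16 - 10.4)^2 = 31.36
  (8 - 10.4)^2 = 5.76
  (8 - 10.4)^2 = 5.76
  (11 - 10.4)^2 = 0.36
  (9 - 10.4)^2 = 1.96
Step 3: Sum of squared deviations = 45.2
Step 4: Sample variance = 45.2 / 4 = 11.3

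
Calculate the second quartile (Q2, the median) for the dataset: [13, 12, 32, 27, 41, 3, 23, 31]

25

Step 1: Sort the data: [3, 12, 13, 23, 27, 31, 32, 41]
Step 2: n = 8
Step 3: Q2 is the median. Since n is even, it is the average of the values at positions 4 and 5:
  Q2 = (23 + 27) / 2 = 25
Step 4: Q2 = 25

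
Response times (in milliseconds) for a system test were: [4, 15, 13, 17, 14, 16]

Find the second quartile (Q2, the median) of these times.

14.5

Step 1: Sort the data: [4, 13, 14, 15, 16, 17]
Step 2: n = 6
Step 3: Q2 is the median. Since n is even, it is the average of the values at positions 3 and 4:
  Q2 = (14 + 15) / 2 = 14.5
Step 4: Q2 = 14.5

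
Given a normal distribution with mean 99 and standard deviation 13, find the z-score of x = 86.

-1

Step 1: Recall the z-score formula: z = (x - mu) / sigma
Step 2: Substitute values: z = (86 - 99) / 13
Step 3: z = -13 / 13 = -1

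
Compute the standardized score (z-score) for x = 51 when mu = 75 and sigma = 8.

-3

Step 1: Recall the z-score formula: z = (x - mu) / sigma
Step 2: Substitute values: z = (51 - 75) / 8
Step 3: z = -24 / 8 = -3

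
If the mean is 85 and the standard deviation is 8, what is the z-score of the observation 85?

0

Step 1: Recall the z-score formula: z = (x - mu) / sigma
Step 2: Substitute values: z = (85 - 85) / 8
Step 3: z = 0 / 8 = 0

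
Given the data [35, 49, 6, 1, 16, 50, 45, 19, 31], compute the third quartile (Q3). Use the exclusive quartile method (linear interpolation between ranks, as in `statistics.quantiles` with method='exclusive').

47

Step 1: Sort the data: [1, 6, 16, 19, 31, 35, 45, 49, 50]
Step 2: n = 9
Step 3: Using the exclusive quartile method:
  Q1 = 11
  Q2 (median) = 31
  Q3 = 47
  IQR = Q3 - Q1 = 47 - 11 = 36
Step 4: Q3 = 47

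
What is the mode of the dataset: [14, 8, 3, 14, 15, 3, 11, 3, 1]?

3

Step 1: Count the frequency of each value:
  1: appears 1 time(s)
  3: appears 3 time(s)
  8: appears 1 time(s)
  11: appears 1 time(s)
  14: appears 2 time(s)
  15: appears 1 time(s)
Step 2: The value 3 appears most frequently (3 times).
Step 3: Mode = 3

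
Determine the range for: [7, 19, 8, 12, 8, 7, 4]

15

Step 1: Identify the maximum value: max = 19
Step 2: Identify the minimum value: min = 4
Step 3: Range = max - min = 19 - 4 = 15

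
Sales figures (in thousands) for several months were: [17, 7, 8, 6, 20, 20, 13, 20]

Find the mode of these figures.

20

Step 1: Count the frequency of each value:
  6: appears 1 time(s)
  7: appears 1 time(s)
  8: appears 1 time(s)
  13: appears 1 time(s)
  17: appears 1 time(s)
  20: appears 3 time(s)
Step 2: The value 20 appears most frequently (3 times).
Step 3: Mode = 20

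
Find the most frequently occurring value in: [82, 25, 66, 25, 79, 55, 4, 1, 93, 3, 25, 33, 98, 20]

25

Step 1: Count the frequency of each value:
  1: appears 1 time(s)
  3: appears 1 time(s)
  4: appears 1 time(s)
  20: appears 1 time(s)
  25: appears 3 time(s)
  33: appears 1 time(s)
  55: appears 1 time(s)
  66: appears 1 time(s)
  79: appears 1 time(s)
  82: appears 1 time(s)
  93: appears 1 time(s)
  98: appears 1 time(s)
Step 2: The value 25 appears most frequently (3 times).
Step 3: Mode = 25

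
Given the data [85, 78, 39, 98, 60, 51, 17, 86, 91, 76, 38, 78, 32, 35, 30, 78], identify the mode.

78

Step 1: Count the frequency of each value:
  17: appears 1 time(s)
  30: appears 1 time(s)
  32: appears 1 time(s)
  35: appears 1 time(s)
  38: appears 1 time(s)
  39: appears 1 time(s)
  51: appears 1 time(s)
  60: appears 1 time(s)
  76: appears 1 time(s)
  78: appears 3 time(s)
  85: appears 1 time(s)
  86: appears 1 time(s)
  91: appears 1 time(s)
  98: appears 1 time(s)
Step 2: The value 78 appears most frequently (3 times).
Step 3: Mode = 78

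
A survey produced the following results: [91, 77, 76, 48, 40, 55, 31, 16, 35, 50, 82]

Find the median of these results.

50

Step 1: Sort the data in ascending order: [16, 31, 35, 40, 48, 50, 55, 76, 77, 82, 91]
Step 2: The number of values is n = 11.
Step 3: Since n is odd, the median is the middle value at position 6: 50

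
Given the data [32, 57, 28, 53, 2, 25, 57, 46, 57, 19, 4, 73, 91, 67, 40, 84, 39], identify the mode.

57

Step 1: Count the frequency of each value:
  2: appears 1 time(s)
  4: appears 1 time(s)
  19: appears 1 time(s)
  25: appears 1 time(s)
  28: appears 1 time(s)
  32: appears 1 time(s)
  39: appears 1 time(s)
  40: appears 1 time(s)
  46: appears 1 time(s)
  53: appears 1 time(s)
  57: appears 3 time(s)
  67: appears 1 time(s)
  73: appears 1 time(s)
  84: appears 1 time(s)
  91: appears 1 time(s)
Step 2: The value 57 appears most frequently (3 times).
Step 3: Mode = 57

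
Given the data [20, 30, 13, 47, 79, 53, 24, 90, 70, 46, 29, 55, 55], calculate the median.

47

Step 1: Sort the data in ascending order: [13, 20, 24, 29, 30, 46, 47, 53, 55, 55, 70, 79, 90]
Step 2: The number of values is n = 13.
Step 3: Since n is odd, the median is the middle value at position 7: 47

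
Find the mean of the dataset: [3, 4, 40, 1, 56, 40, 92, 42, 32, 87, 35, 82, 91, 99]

50.2857

Step 1: Sum all values: 3 + 4 + 40 + 1 + 56 + 40 + 92 + 42 + 32 + 87 + 35 + 82 + 91 + 99 = 704
Step 2: Count the number of values: n = 14
Step 3: Mean = sum / n = 704 / 14 = 50.2857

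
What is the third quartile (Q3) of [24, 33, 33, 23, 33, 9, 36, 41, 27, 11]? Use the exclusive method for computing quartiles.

33.75

Step 1: Sort the data: [9, 11, 23, 24, 27, 33, 33, 33, 36, 41]
Step 2: n = 10
Step 3: Using the exclusive quartile method:
  Q1 = 20
  Q2 (median) = 30
  Q3 = 33.75
  IQR = Q3 - Q1 = 33.75 - 20 = 13.75
Step 4: Q3 = 33.75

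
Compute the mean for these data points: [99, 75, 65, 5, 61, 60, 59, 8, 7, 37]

47.6

Step 1: Sum all values: 99 + 75 + 65 + 5 + 61 + 60 + 59 + 8 + 7 + 37 = 476
Step 2: Count the number of values: n = 10
Step 3: Mean = sum / n = 476 / 10 = 47.6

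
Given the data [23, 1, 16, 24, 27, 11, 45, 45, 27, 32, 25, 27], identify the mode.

27

Step 1: Count the frequency of each value:
  1: appears 1 time(s)
  11: appears 1 time(s)
  16: appears 1 time(s)
  23: appears 1 time(s)
  24: appears 1 time(s)
  25: appears 1 time(s)
  27: appears 3 time(s)
  32: appears 1 time(s)
  45: appears 2 time(s)
Step 2: The value 27 appears most frequently (3 times).
Step 3: Mode = 27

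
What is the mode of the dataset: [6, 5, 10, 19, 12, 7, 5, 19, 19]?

19

Step 1: Count the frequency of each value:
  5: appears 2 time(s)
  6: appears 1 time(s)
  7: appears 1 time(s)
  10: appears 1 time(s)
  12: appears 1 time(s)
  19: appears 3 time(s)
Step 2: The value 19 appears most frequently (3 times).
Step 3: Mode = 19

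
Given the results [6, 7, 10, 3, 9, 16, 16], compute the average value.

9.5714

Step 1: Sum all values: 6 + 7 + 10 + 3 + 9 + 16 + 16 = 67
Step 2: Count the number of values: n = 7
Step 3: Mean = sum / n = 67 / 7 = 9.5714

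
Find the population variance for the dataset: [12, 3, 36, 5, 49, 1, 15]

287.0612

Step 1: Compute the mean: (12 + 3 + 36 + 5 + 49 + 1 + 15) / 7 = 17.2857
Step 2: Compute squared deviations from the mean:
  (12 - 17.2857)^2 = 27.9388
  (3 - 17.2857)^2 = 204.0816
  (36 - 17.2857)^2 = 350.2245
  (5 - 17.2857)^2 = 150.9388
  (49 - 17.2857)^2 = 1005.7959
  (1 - 17.2857)^2 = 265.2245
  (15 - 17.2857)^2 = 5.2245
Step 3: Sum of squared deviations = 2009.4286
Step 4: Population variance = 2009.4286 / 7 = 287.0612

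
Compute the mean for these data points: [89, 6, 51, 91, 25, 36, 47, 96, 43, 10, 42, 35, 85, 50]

50.4286

Step 1: Sum all values: 89 + 6 + 51 + 91 + 25 + 36 + 47 + 96 + 43 + 10 + 42 + 35 + 85 + 50 = 706
Step 2: Count the number of values: n = 14
Step 3: Mean = sum / n = 706 / 14 = 50.4286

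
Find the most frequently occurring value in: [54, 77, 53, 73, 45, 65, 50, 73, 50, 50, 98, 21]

50

Step 1: Count the frequency of each value:
  21: appears 1 time(s)
  45: appears 1 time(s)
  50: appears 3 time(s)
  53: appears 1 time(s)
  54: appears 1 time(s)
  65: appears 1 time(s)
  73: appears 2 time(s)
  77: appears 1 time(s)
  98: appears 1 time(s)
Step 2: The value 50 appears most frequently (3 times).
Step 3: Mode = 50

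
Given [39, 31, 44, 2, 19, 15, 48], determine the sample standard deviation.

16.889

Step 1: Compute the mean: 28.2857
Step 2: Sum of squared deviations from the mean: 1711.4286
Step 3: Sample variance = 1711.4286 / 6 = 285.2381
Step 4: Standard deviation = sqrt(285.2381) = 16.889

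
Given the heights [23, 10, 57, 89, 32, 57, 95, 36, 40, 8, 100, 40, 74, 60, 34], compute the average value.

50.3333

Step 1: Sum all values: 23 + 10 + 57 + 89 + 32 + 57 + 95 + 36 + 40 + 8 + 100 + 40 + 74 + 60 + 34 = 755
Step 2: Count the number of values: n = 15
Step 3: Mean = sum / n = 755 / 15 = 50.3333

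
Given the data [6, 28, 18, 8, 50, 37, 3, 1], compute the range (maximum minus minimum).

49

Step 1: Identify the maximum value: max = 50
Step 2: Identify the minimum value: min = 1
Step 3: Range = max - min = 50 - 1 = 49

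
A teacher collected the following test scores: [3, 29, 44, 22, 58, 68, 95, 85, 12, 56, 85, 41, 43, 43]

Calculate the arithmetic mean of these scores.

48.8571

Step 1: Sum all values: 3 + 29 + 44 + 22 + 58 + 68 + 95 + 85 + 12 + 56 + 85 + 41 + 43 + 43 = 684
Step 2: Count the number of values: n = 14
Step 3: Mean = sum / n = 684 / 14 = 48.8571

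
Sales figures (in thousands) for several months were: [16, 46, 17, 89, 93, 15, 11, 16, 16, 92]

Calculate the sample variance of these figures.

1295.6556

Step 1: Compute the mean: (16 + 46 + 17 + 89 + 93 + 15 + 11 + 16 + 16 + 92) / 10 = 41.1
Step 2: Compute squared deviations from the mean:
  (16 - 41.1)^2 = 630.01
  (46 - 41.1)^2 = 24.01
  (17 - 41.1)^2 = 580.81
  (89 - 41.1)^2 = 2294.41
  (93 - 41.1)^2 = 2693.61
  (15 - 41.1)^2 = 681.21
  (11 - 41.1)^2 = 906.01
  (16 - 41.1)^2 = 630.01
  (16 - 41.1)^2 = 630.01
  (92 - 41.1)^2 = 2590.81
Step 3: Sum of squared deviations = 11660.9
Step 4: Sample variance = 11660.9 / 9 = 1295.6556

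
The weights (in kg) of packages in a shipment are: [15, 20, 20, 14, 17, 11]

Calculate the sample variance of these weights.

12.5667

Step 1: Compute the mean: (15 + 20 + 20 + 14 + 17 + 11) / 6 = 16.1667
Step 2: Compute squared deviations from the mean:
  (15 - 16.1667)^2 = 1.3611
  (20 - 16.1667)^2 = 14.6944
  (20 - 16.1667)^2 = 14.6944
  (14 - 16.1667)^2 = 4.6944
  (17 - 16.1667)^2 = 0.6944
  (11 - 16.1667)^2 = 26.6944
Step 3: Sum of squared deviations = 62.8333
Step 4: Sample variance = 62.8333 / 5 = 12.5667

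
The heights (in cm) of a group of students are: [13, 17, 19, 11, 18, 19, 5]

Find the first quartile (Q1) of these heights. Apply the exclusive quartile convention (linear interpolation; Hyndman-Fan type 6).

11

Step 1: Sort the data: [5, 11, 13, 17, 18, 19, 19]
Step 2: n = 7
Step 3: Using the exclusive quartile method:
  Q1 = 11
  Q2 (median) = 17
  Q3 = 19
  IQR = Q3 - Q1 = 19 - 11 = 8
Step 4: Q1 = 11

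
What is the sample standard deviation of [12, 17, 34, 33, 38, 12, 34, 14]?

11.4237

Step 1: Compute the mean: 24.25
Step 2: Sum of squared deviations from the mean: 913.5
Step 3: Sample variance = 913.5 / 7 = 130.5
Step 4: Standard deviation = sqrt(130.5) = 11.4237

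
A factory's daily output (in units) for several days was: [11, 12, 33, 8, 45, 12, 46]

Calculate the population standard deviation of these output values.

15.6701

Step 1: Compute the mean: 23.8571
Step 2: Sum of squared deviations from the mean: 1718.8571
Step 3: Population variance = 1718.8571 / 7 = 245.551
Step 4: Standard deviation = sqrt(245.551) = 15.6701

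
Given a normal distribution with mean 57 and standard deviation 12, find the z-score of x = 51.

-0.5

Step 1: Recall the z-score formula: z = (x - mu) / sigma
Step 2: Substitute values: z = (51 - 57) / 12
Step 3: z = -6 / 12 = -0.5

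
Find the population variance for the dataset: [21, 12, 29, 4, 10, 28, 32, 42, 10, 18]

129.44

Step 1: Compute the mean: (21 + 12 + 29 + 4 + 10 + 28 + 32 + 42 + 10 + 18) / 10 = 20.6
Step 2: Compute squared deviations from the mean:
  (21 - 20.6)^2 = 0.16
  (12 - 20.6)^2 = 73.96
  (29 - 20.6)^2 = 70.56
  (4 - 20.6)^2 = 275.56
  (10 - 20.6)^2 = 112.36
  (28 - 20.6)^2 = 54.76
  (32 - 20.6)^2 = 129.96
  (42 - 20.6)^2 = 457.96
  (10 - 20.6)^2 = 112.36
  (18 - 20.6)^2 = 6.76
Step 3: Sum of squared deviations = 1294.4
Step 4: Population variance = 1294.4 / 10 = 129.44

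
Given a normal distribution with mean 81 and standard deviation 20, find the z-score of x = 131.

2.5

Step 1: Recall the z-score formula: z = (x - mu) / sigma
Step 2: Substitute values: z = (131 - 81) / 20
Step 3: z = 50 / 20 = 2.5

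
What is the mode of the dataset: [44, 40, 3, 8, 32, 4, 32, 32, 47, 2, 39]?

32

Step 1: Count the frequency of each value:
  2: appears 1 time(s)
  3: appears 1 time(s)
  4: appears 1 time(s)
  8: appears 1 time(s)
  32: appears 3 time(s)
  39: appears 1 time(s)
  40: appears 1 time(s)
  44: appears 1 time(s)
  47: appears 1 time(s)
Step 2: The value 32 appears most frequently (3 times).
Step 3: Mode = 32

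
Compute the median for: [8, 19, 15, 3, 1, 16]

11.5

Step 1: Sort the data in ascending order: [1, 3, 8, 15, 16, 19]
Step 2: The number of values is n = 6.
Step 3: Since n is even, the median is the average of positions 3 and 4:
  Median = (8 + 15) / 2 = 11.5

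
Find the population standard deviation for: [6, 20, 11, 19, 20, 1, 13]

6.875

Step 1: Compute the mean: 12.8571
Step 2: Sum of squared deviations from the mean: 330.8571
Step 3: Population variance = 330.8571 / 7 = 47.2653
Step 4: Standard deviation = sqrt(47.2653) = 6.875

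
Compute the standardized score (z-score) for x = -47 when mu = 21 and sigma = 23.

-2.9565

Step 1: Recall the z-score formula: z = (x - mu) / sigma
Step 2: Substitute values: z = (-47 - 21) / 23
Step 3: z = -68 / 23 = -2.9565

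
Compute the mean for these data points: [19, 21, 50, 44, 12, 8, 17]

24.4286

Step 1: Sum all values: 19 + 21 + 50 + 44 + 12 + 8 + 17 = 171
Step 2: Count the number of values: n = 7
Step 3: Mean = sum / n = 171 / 7 = 24.4286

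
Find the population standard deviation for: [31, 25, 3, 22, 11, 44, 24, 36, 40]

12.559

Step 1: Compute the mean: 26.2222
Step 2: Sum of squared deviations from the mean: 1419.5556
Step 3: Population variance = 1419.5556 / 9 = 157.7284
Step 4: Standard deviation = sqrt(157.7284) = 12.559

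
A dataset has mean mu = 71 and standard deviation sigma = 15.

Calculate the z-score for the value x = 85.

0.9333

Step 1: Recall the z-score formula: z = (x - mu) / sigma
Step 2: Substitute values: z = (85 - 71) / 15
Step 3: z = 14 / 15 = 0.9333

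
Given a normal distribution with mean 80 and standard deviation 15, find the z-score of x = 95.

1

Step 1: Recall the z-score formula: z = (x - mu) / sigma
Step 2: Substitute values: z = (95 - 80) / 15
Step 3: z = 15 / 15 = 1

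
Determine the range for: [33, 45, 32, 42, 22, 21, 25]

24

Step 1: Identify the maximum value: max = 45
Step 2: Identify the minimum value: min = 21
Step 3: Range = max - min = 45 - 21 = 24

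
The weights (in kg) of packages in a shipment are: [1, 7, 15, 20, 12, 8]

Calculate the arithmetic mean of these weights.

10.5

Step 1: Sum all values: 1 + 7 + 15 + 20 + 12 + 8 = 63
Step 2: Count the number of values: n = 6
Step 3: Mean = sum / n = 63 / 6 = 10.5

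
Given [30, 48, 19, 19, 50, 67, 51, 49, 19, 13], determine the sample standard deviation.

18.6324

Step 1: Compute the mean: 36.5
Step 2: Sum of squared deviations from the mean: 3124.5
Step 3: Sample variance = 3124.5 / 9 = 347.1667
Step 4: Standard deviation = sqrt(347.1667) = 18.6324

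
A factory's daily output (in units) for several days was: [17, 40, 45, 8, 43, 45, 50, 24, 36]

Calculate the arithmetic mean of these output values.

34.2222

Step 1: Sum all values: 17 + 40 + 45 + 8 + 43 + 45 + 50 + 24 + 36 = 308
Step 2: Count the number of values: n = 9
Step 3: Mean = sum / n = 308 / 9 = 34.2222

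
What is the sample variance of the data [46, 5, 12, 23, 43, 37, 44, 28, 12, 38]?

227.2889

Step 1: Compute the mean: (46 + 5 + 12 + 23 + 43 + 37 + 44 + 28 + 12 + 38) / 10 = 28.8
Step 2: Compute squared deviations from the mean:
  (46 - 28.8)^2 = 295.84
  (5 - 28.8)^2 = 566.44
  (12 - 28.8)^2 = 282.24
  (23 - 28.8)^2 = 33.64
  (43 - 28.8)^2 = 201.64
  (37 - 28.8)^2 = 67.24
  (44 - 28.8)^2 = 231.04
  (28 - 28.8)^2 = 0.64
  (12 - 28.8)^2 = 282.24
  (38 - 28.8)^2 = 84.64
Step 3: Sum of squared deviations = 2045.6
Step 4: Sample variance = 2045.6 / 9 = 227.2889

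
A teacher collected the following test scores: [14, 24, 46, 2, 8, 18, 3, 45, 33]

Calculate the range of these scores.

44

Step 1: Identify the maximum value: max = 46
Step 2: Identify the minimum value: min = 2
Step 3: Range = max - min = 46 - 2 = 44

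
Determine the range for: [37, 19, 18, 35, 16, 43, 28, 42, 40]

27

Step 1: Identify the maximum value: max = 43
Step 2: Identify the minimum value: min = 16
Step 3: Range = max - min = 43 - 16 = 27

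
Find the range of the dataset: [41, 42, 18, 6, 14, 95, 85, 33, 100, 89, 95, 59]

94

Step 1: Identify the maximum value: max = 100
Step 2: Identify the minimum value: min = 6
Step 3: Range = max - min = 100 - 6 = 94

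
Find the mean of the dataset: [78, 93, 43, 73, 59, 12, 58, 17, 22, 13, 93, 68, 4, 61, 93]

52.4667

Step 1: Sum all values: 78 + 93 + 43 + 73 + 59 + 12 + 58 + 17 + 22 + 13 + 93 + 68 + 4 + 61 + 93 = 787
Step 2: Count the number of values: n = 15
Step 3: Mean = sum / n = 787 / 15 = 52.4667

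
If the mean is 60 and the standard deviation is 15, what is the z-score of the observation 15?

-3

Step 1: Recall the z-score formula: z = (x - mu) / sigma
Step 2: Substitute values: z = (15 - 60) / 15
Step 3: z = -45 / 15 = -3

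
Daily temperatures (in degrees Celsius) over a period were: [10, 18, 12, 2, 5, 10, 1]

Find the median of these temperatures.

10

Step 1: Sort the data in ascending order: [1, 2, 5, 10, 10, 12, 18]
Step 2: The number of values is n = 7.
Step 3: Since n is odd, the median is the middle value at position 4: 10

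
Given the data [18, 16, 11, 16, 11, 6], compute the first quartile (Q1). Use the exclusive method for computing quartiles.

9.75

Step 1: Sort the data: [6, 11, 11, 16, 16, 18]
Step 2: n = 6
Step 3: Using the exclusive quartile method:
  Q1 = 9.75
  Q2 (median) = 13.5
  Q3 = 16.5
  IQR = Q3 - Q1 = 16.5 - 9.75 = 6.75
Step 4: Q1 = 9.75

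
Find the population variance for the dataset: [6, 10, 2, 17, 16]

32.96

Step 1: Compute the mean: (6 + 10 + 2 + 17 + 16) / 5 = 10.2
Step 2: Compute squared deviations from the mean:
  (6 - 10.2)^2 = 17.64
  (10 - 10.2)^2 = 0.04
  (2 - 10.2)^2 = 67.24
  (17 - 10.2)^2 = 46.24
  (16 - 10.2)^2 = 33.64
Step 3: Sum of squared deviations = 164.8
Step 4: Population variance = 164.8 / 5 = 32.96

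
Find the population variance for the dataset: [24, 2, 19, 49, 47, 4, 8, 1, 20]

296.4444

Step 1: Compute the mean: (24 + 2 + 19 + 49 + 47 + 4 + 8 + 1 + 20) / 9 = 19.3333
Step 2: Compute squared deviations from the mean:
  (24 - 19.3333)^2 = 21.7778
  (2 - 19.3333)^2 = 300.4444
  (19 - 19.3333)^2 = 0.1111
  (49 - 19.3333)^2 = 880.1111
  (47 - 19.3333)^2 = 765.4444
  (4 - 19.3333)^2 = 235.1111
  (8 - 19.3333)^2 = 128.4444
  (1 - 19.3333)^2 = 336.1111
  (20 - 19.3333)^2 = 0.4444
Step 3: Sum of squared deviations = 2668
Step 4: Population variance = 2668 / 9 = 296.4444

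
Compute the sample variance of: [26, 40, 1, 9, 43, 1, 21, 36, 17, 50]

308.9333

Step 1: Compute the mean: (26 + 40 + 1 + 9 + 43 + 1 + 21 + 36 + 17 + 50) / 10 = 24.4
Step 2: Compute squared deviations from the mean:
  (26 - 24.4)^2 = 2.56
  (40 - 24.4)^2 = 243.36
  (1 - 24.4)^2 = 547.56
  (9 - 24.4)^2 = 237.16
  (43 - 24.4)^2 = 345.96
  (1 - 24.4)^2 = 547.56
  (21 - 24.4)^2 = 11.56
  (36 - 24.4)^2 = 134.56
  (17 - 24.4)^2 = 54.76
  (50 - 24.4)^2 = 655.36
Step 3: Sum of squared deviations = 2780.4
Step 4: Sample variance = 2780.4 / 9 = 308.9333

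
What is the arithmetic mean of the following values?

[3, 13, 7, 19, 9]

10.2

Step 1: Sum all values: 3 + 13 + 7 + 19 + 9 = 51
Step 2: Count the number of values: n = 5
Step 3: Mean = sum / n = 51 / 5 = 10.2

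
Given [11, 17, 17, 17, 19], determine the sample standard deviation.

3.0332

Step 1: Compute the mean: 16.2
Step 2: Sum of squared deviations from the mean: 36.8
Step 3: Sample variance = 36.8 / 4 = 9.2
Step 4: Standard deviation = sqrt(9.2) = 3.0332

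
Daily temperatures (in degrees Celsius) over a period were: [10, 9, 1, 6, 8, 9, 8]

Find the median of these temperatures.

8

Step 1: Sort the data in ascending order: [1, 6, 8, 8, 9, 9, 10]
Step 2: The number of values is n = 7.
Step 3: Since n is odd, the median is the middle value at position 4: 8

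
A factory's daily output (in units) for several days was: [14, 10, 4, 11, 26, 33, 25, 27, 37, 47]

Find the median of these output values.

25.5

Step 1: Sort the data in ascending order: [4, 10, 11, 14, 25, 26, 27, 33, 37, 47]
Step 2: The number of values is n = 10.
Step 3: Since n is even, the median is the average of positions 5 and 6:
  Median = (25 + 26) / 2 = 25.5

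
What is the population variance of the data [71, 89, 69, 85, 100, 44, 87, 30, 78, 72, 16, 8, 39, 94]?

838

Step 1: Compute the mean: (71 + 89 + 69 + 85 + 100 + 44 + 87 + 30 + 78 + 72 + 16 + 8 + 39 + 94) / 14 = 63
Step 2: Compute squared deviations from the mean:
  (71 - 63)^2 = 64
  (89 - 63)^2 = 676
  (69 - 63)^2 = 36
  (85 - 63)^2 = 484
  (100 - 63)^2 = 1369
  (44 - 63)^2 = 361
  (87 - 63)^2 = 576
  (30 - 63)^2 = 1089
  (78 - 63)^2 = 225
  (72 - 63)^2 = 81
  (16 - 63)^2 = 2209
  (8 - 63)^2 = 3025
  (39 - 63)^2 = 576
  (94 - 63)^2 = 961
Step 3: Sum of squared deviations = 11732
Step 4: Population variance = 11732 / 14 = 838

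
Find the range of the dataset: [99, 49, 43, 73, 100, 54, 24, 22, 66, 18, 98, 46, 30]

82

Step 1: Identify the maximum value: max = 100
Step 2: Identify the minimum value: min = 18
Step 3: Range = max - min = 100 - 18 = 82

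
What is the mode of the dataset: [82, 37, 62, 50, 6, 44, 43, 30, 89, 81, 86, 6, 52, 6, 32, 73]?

6

Step 1: Count the frequency of each value:
  6: appears 3 time(s)
  30: appears 1 time(s)
  32: appears 1 time(s)
  37: appears 1 time(s)
  43: appears 1 time(s)
  44: appears 1 time(s)
  50: appears 1 time(s)
  52: appears 1 time(s)
  62: appears 1 time(s)
  73: appears 1 time(s)
  81: appears 1 time(s)
  82: appears 1 time(s)
  86: appears 1 time(s)
  89: appears 1 time(s)
Step 2: The value 6 appears most frequently (3 times).
Step 3: Mode = 6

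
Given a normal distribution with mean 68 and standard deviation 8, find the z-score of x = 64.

-0.5

Step 1: Recall the z-score formula: z = (x - mu) / sigma
Step 2: Substitute values: z = (64 - 68) / 8
Step 3: z = -4 / 8 = -0.5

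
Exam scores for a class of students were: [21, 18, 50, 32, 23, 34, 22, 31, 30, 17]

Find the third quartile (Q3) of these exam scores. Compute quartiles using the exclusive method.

32.5

Step 1: Sort the data: [17, 18, 21, 22, 23, 30, 31, 32, 34, 50]
Step 2: n = 10
Step 3: Using the exclusive quartile method:
  Q1 = 20.25
  Q2 (median) = 26.5
  Q3 = 32.5
  IQR = Q3 - Q1 = 32.5 - 20.25 = 12.25
Step 4: Q3 = 32.5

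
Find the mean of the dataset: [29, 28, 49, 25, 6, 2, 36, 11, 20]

22.8889

Step 1: Sum all values: 29 + 28 + 49 + 25 + 6 + 2 + 36 + 11 + 20 = 206
Step 2: Count the number of values: n = 9
Step 3: Mean = sum / n = 206 / 9 = 22.8889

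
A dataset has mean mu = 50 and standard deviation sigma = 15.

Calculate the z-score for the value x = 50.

0

Step 1: Recall the z-score formula: z = (x - mu) / sigma
Step 2: Substitute values: z = (50 - 50) / 15
Step 3: z = 0 / 15 = 0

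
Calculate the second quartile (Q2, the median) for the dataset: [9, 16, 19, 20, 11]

16

Step 1: Sort the data: [9, 11, 16, 19, 20]
Step 2: n = 5
Step 3: Q2 is the median. Since n is odd, it is the middle value at position 3: 16
Step 4: Q2 = 16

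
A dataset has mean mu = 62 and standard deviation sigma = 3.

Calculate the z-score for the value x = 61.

-0.3333

Step 1: Recall the z-score formula: z = (x - mu) / sigma
Step 2: Substitute values: z = (61 - 62) / 3
Step 3: z = -1 / 3 = -0.3333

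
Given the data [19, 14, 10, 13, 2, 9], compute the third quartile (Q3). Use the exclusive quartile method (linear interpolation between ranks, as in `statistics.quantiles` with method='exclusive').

15.25

Step 1: Sort the data: [2, 9, 10, 13, 14, 19]
Step 2: n = 6
Step 3: Using the exclusive quartile method:
  Q1 = 7.25
  Q2 (median) = 11.5
  Q3 = 15.25
  IQR = Q3 - Q1 = 15.25 - 7.25 = 8
Step 4: Q3 = 15.25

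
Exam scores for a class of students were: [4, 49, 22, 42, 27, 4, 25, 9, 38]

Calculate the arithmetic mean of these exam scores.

24.4444

Step 1: Sum all values: 4 + 49 + 22 + 42 + 27 + 4 + 25 + 9 + 38 = 220
Step 2: Count the number of values: n = 9
Step 3: Mean = sum / n = 220 / 9 = 24.4444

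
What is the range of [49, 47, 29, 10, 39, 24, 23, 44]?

39

Step 1: Identify the maximum value: max = 49
Step 2: Identify the minimum value: min = 10
Step 3: Range = max - min = 49 - 10 = 39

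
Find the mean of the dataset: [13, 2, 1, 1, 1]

3.6

Step 1: Sum all values: 13 + 2 + 1 + 1 + 1 = 18
Step 2: Count the number of values: n = 5
Step 3: Mean = sum / n = 18 / 5 = 3.6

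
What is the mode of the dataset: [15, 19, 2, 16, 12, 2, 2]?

2

Step 1: Count the frequency of each value:
  2: appears 3 time(s)
  12: appears 1 time(s)
  15: appears 1 time(s)
  16: appears 1 time(s)
  19: appears 1 time(s)
Step 2: The value 2 appears most frequently (3 times).
Step 3: Mode = 2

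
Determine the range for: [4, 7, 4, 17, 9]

13

Step 1: Identify the maximum value: max = 17
Step 2: Identify the minimum value: min = 4
Step 3: Range = max - min = 17 - 4 = 13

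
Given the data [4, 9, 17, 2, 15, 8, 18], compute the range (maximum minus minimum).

16

Step 1: Identify the maximum value: max = 18
Step 2: Identify the minimum value: min = 2
Step 3: Range = max - min = 18 - 2 = 16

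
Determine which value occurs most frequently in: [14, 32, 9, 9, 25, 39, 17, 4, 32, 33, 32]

32

Step 1: Count the frequency of each value:
  4: appears 1 time(s)
  9: appears 2 time(s)
  14: appears 1 time(s)
  17: appears 1 time(s)
  25: appears 1 time(s)
  32: appears 3 time(s)
  33: appears 1 time(s)
  39: appears 1 time(s)
Step 2: The value 32 appears most frequently (3 times).
Step 3: Mode = 32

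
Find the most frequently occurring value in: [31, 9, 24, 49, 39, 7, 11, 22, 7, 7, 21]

7

Step 1: Count the frequency of each value:
  7: appears 3 time(s)
  9: appears 1 time(s)
  11: appears 1 time(s)
  21: appears 1 time(s)
  22: appears 1 time(s)
  24: appears 1 time(s)
  31: appears 1 time(s)
  39: appears 1 time(s)
  49: appears 1 time(s)
Step 2: The value 7 appears most frequently (3 times).
Step 3: Mode = 7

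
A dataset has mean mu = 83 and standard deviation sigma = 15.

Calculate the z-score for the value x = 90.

0.4667

Step 1: Recall the z-score formula: z = (x - mu) / sigma
Step 2: Substitute values: z = (90 - 83) / 15
Step 3: z = 7 / 15 = 0.4667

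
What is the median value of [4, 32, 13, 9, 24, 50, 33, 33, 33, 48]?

32.5

Step 1: Sort the data in ascending order: [4, 9, 13, 24, 32, 33, 33, 33, 48, 50]
Step 2: The number of values is n = 10.
Step 3: Since n is even, the median is the average of positions 5 and 6:
  Median = (32 + 33) / 2 = 32.5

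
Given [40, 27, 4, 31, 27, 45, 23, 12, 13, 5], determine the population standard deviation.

13.3195

Step 1: Compute the mean: 22.7
Step 2: Sum of squared deviations from the mean: 1774.1
Step 3: Population variance = 1774.1 / 10 = 177.41
Step 4: Standard deviation = sqrt(177.41) = 13.3195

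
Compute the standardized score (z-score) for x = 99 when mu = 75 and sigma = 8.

3

Step 1: Recall the z-score formula: z = (x - mu) / sigma
Step 2: Substitute values: z = (99 - 75) / 8
Step 3: z = 24 / 8 = 3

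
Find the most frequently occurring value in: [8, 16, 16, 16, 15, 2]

16

Step 1: Count the frequency of each value:
  2: appears 1 time(s)
  8: appears 1 time(s)
  15: appears 1 time(s)
  16: appears 3 time(s)
Step 2: The value 16 appears most frequently (3 times).
Step 3: Mode = 16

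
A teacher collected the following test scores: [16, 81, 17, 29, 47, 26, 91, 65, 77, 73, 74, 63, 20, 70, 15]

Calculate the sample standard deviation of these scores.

27.5848

Step 1: Compute the mean: 50.9333
Step 2: Sum of squared deviations from the mean: 10652.9333
Step 3: Sample variance = 10652.9333 / 14 = 760.9238
Step 4: Standard deviation = sqrt(760.9238) = 27.5848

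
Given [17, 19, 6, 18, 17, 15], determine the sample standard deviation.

4.761

Step 1: Compute the mean: 15.3333
Step 2: Sum of squared deviations from the mean: 113.3333
Step 3: Sample variance = 113.3333 / 5 = 22.6667
Step 4: Standard deviation = sqrt(22.6667) = 4.761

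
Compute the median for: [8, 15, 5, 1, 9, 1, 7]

7

Step 1: Sort the data in ascending order: [1, 1, 5, 7, 8, 9, 15]
Step 2: The number of values is n = 7.
Step 3: Since n is odd, the median is the middle value at position 4: 7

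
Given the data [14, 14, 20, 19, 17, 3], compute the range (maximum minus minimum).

17

Step 1: Identify the maximum value: max = 20
Step 2: Identify the minimum value: min = 3
Step 3: Range = max - min = 20 - 3 = 17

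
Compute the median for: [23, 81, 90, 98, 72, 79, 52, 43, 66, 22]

69

Step 1: Sort the data in ascending order: [22, 23, 43, 52, 66, 72, 79, 81, 90, 98]
Step 2: The number of values is n = 10.
Step 3: Since n is even, the median is the average of positions 5 and 6:
  Median = (66 + 72) / 2 = 69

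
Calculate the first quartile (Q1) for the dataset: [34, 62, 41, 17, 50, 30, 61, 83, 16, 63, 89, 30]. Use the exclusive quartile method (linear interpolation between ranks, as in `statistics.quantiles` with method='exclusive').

30

Step 1: Sort the data: [16, 17, 30, 30, 34, 41, 50, 61, 62, 63, 83, 89]
Step 2: n = 12
Step 3: Using the exclusive quartile method:
  Q1 = 30
  Q2 (median) = 45.5
  Q3 = 62.75
  IQR = Q3 - Q1 = 62.75 - 30 = 32.75
Step 4: Q1 = 30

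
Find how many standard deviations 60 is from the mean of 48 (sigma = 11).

1.0909

Step 1: Recall the z-score formula: z = (x - mu) / sigma
Step 2: Substitute values: z = (60 - 48) / 11
Step 3: z = 12 / 11 = 1.0909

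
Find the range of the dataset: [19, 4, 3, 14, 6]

16

Step 1: Identify the maximum value: max = 19
Step 2: Identify the minimum value: min = 3
Step 3: Range = max - min = 19 - 3 = 16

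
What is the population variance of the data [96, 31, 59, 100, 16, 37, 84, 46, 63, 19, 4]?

981.7025

Step 1: Compute the mean: (96 + 31 + 59 + 100 + 16 + 37 + 84 + 46 + 63 + 19 + 4) / 11 = 50.4545
Step 2: Compute squared deviations from the mean:
  (96 - 50.4545)^2 = 2074.3884
  (31 - 50.4545)^2 = 378.4793
  (59 - 50.4545)^2 = 73.0248
  (100 - 50.4545)^2 = 2454.7521
  (16 - 50.4545)^2 = 1187.1157
  (37 - 50.4545)^2 = 181.0248
  (84 - 50.4545)^2 = 1125.2975
  (46 - 50.4545)^2 = 19.843
  (63 - 50.4545)^2 = 157.3884
  (19 - 50.4545)^2 = 989.3884
  (4 - 50.4545)^2 = 2158.0248
Step 3: Sum of squared deviations = 10798.7273
Step 4: Population variance = 10798.7273 / 11 = 981.7025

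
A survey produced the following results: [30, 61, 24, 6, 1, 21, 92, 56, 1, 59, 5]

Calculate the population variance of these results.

841.8678

Step 1: Compute the mean: (30 + 61 + 24 + 6 + 1 + 21 + 92 + 56 + 1 + 59 + 5) / 11 = 32.3636
Step 2: Compute squared deviations from the mean:
  (30 - 32.3636)^2 = 5.5868
  (61 - 32.3636)^2 = 820.0413
  (24 - 32.3636)^2 = 69.9504
  (6 - 32.3636)^2 = 695.0413
  (1 - 32.3636)^2 = 983.6777
  (21 - 32.3636)^2 = 129.1322
  (92 - 32.3636)^2 = 3556.4959
  (56 - 32.3636)^2 = 558.6777
  (1 - 32.3636)^2 = 983.6777
  (59 - 32.3636)^2 = 709.4959
  (5 - 32.3636)^2 = 748.7686
Step 3: Sum of squared deviations = 9260.5455
Step 4: Population variance = 9260.5455 / 11 = 841.8678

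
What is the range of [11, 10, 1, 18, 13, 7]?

17

Step 1: Identify the maximum value: max = 18
Step 2: Identify the minimum value: min = 1
Step 3: Range = max - min = 18 - 1 = 17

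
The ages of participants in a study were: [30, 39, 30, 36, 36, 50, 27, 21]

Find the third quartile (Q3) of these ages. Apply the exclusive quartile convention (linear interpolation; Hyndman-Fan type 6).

38.25

Step 1: Sort the data: [21, 27, 30, 30, 36, 36, 39, 50]
Step 2: n = 8
Step 3: Using the exclusive quartile method:
  Q1 = 27.75
  Q2 (median) = 33
  Q3 = 38.25
  IQR = Q3 - Q1 = 38.25 - 27.75 = 10.5
Step 4: Q3 = 38.25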